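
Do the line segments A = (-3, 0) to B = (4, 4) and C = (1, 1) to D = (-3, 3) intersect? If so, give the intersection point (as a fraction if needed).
Yes; intersection at (-1/5, 8/5) (t = 2/5 on AB, s = 3/10 on CD)

Parametrize AB as A + t(B − A) = (-3 + 7 t, 0 + 4 t) and CD as C + s(D − C) = (1 + -4 s, 1 + 2 s). Solve the linear system for (t, s). Determinant = -30 ≠ 0, so a unique intersection of the containing lines exists. Solution: t = 2/5, s = 3/10 — both in [0, 1], so the segments cross. Intersection point: (-1/5, 8/5).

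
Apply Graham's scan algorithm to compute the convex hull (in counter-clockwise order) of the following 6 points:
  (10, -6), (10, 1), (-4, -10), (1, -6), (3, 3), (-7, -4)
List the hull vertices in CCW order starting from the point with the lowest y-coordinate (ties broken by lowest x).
Hull (CCW) = [(-4, -10), (10, -6), (10, 1), (3, 3), (-7, -4)]

Graham scan procedure:
  1. Find the pivot p₀ = point with lowest y (tie → lowest x): (-4, -10).
  2. Sort the remaining points by polar angle around p₀.
  3. Walk through sorted points, maintaining a stack; pop the top while the last three entries make a non-left turn (cross product ≤ 0).
  4. Final stack is the convex hull in CCW order: (-4, -10), (10, -6), (10, 1), (3, 3), (-7, -4).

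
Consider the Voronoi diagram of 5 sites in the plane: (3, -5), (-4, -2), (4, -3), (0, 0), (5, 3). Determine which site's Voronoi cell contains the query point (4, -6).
Nearest site = (3, -5)

The Voronoi cell of site s contains exactly those query points closer to s than to any other site. Compute squared distances from q = (4, -6) to each site:
  (3 − 4)² + (-5 − -6)² = 2
  (4 − 4)² + (-3 − -6)² = 9
  (0 − 4)² + (0 − -6)² = 52
  (-4 − 4)² + (-2 − -6)² = 80
  (5 − 4)² + (3 − -6)² = 82
Minimum is attained by (3, -5), so q lies in its Voronoi cell.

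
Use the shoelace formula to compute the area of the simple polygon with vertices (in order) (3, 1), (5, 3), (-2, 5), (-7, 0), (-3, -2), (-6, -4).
Area = 45

Shoelace formula: Area = (1/2) |Σ_i (x_i · y_{i+1} − x_{i+1} · y_i)| (indices mod n). Compute each cross term:
  (3)(3) − (5)(1) = 4
  (5)(5) − (-2)(3) = 31
  (-2)(0) − (-7)(5) = 35
  (-7)(-2) − (-3)(0) = 14
  (-3)(-4) − (-6)(-2) = 0
  (-6)(1) − (3)(-4) = 6
Sum = 90, so (signed) Area = 90/2 = 45, |Area| = 45.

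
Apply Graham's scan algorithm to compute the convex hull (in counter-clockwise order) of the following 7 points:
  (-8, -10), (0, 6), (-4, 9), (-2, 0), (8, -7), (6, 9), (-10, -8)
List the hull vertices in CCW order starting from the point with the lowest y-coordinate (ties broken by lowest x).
Hull (CCW) = [(-8, -10), (8, -7), (6, 9), (-4, 9), (-10, -8)]

Graham scan procedure:
  1. Find the pivot p₀ = point with lowest y (tie → lowest x): (-8, -10).
  2. Sort the remaining points by polar angle around p₀.
  3. Walk through sorted points, maintaining a stack; pop the top while the last three entries make a non-left turn (cross product ≤ 0).
  4. Final stack is the convex hull in CCW order: (-8, -10), (8, -7), (6, 9), (-4, 9), (-10, -8).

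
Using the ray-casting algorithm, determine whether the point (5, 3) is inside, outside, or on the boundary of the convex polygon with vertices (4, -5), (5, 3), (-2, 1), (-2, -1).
The point (5, 3) lies on the polygon boundary

Boundary check: the query satisfies the collinearity and bounding-box conditions for some polygon edge, so it lies exactly on the boundary.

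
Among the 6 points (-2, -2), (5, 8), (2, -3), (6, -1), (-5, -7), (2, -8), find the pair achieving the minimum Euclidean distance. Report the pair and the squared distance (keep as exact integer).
Pair = ((-2, -2), (2, -3)); squared distance = 17

Compute all C(6, 2) = 15 pairwise squared distances (x_i − x_j)² + (y_i − y_j)². The minimum is 17, attained by the pair ((-2, -2), (2, -3)).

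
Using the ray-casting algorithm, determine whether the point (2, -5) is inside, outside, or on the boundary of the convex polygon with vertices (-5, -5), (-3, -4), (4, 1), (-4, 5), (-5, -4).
The point (2, -5) lies strictly outside the polygon

Cast a horizontal ray to the right from the query point and count how many polygon edges it crosses (each edge strictly once or zero times, handled with the usual half-open convention). 
Parity of crossings → even ⇒ outside.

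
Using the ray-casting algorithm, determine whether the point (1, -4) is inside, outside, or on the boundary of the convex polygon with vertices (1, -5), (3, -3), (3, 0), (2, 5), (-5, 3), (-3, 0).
The point (1, -4) lies strictly inside the polygon

Cast a horizontal ray to the right from the query point and count how many polygon edges it crosses (each edge strictly once or zero times, handled with the usual half-open convention). 
Parity of crossings → odd ⇒ inside.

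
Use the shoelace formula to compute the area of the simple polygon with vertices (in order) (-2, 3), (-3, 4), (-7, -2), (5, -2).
Area = 35

Shoelace formula: Area = (1/2) |Σ_i (x_i · y_{i+1} − x_{i+1} · y_i)| (indices mod n). Compute each cross term:
  (-2)(4) − (-3)(3) = 1
  (-3)(-2) − (-7)(4) = 34
  (-7)(-2) − (5)(-2) = 24
  (5)(3) − (-2)(-2) = 11
Sum = 70, so (signed) Area = 70/2 = 35, |Area| = 35.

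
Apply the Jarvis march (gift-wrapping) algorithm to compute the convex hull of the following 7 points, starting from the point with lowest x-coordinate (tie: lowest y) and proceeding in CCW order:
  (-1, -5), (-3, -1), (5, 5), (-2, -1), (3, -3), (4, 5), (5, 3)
Hull (CCW) = [(-3, -1), (-1, -5), (3, -3), (5, 3), (5, 5), (4, 5)]

Jarvis march: at each step, from the current hull vertex p, select the next vertex q as the point such that every other point lies strictly to the left of (or on) the directed line p → q. (Equivalently: for every other point r, the cross product (q − p) × (r − p) ≥ 0.)
Starting point (lowest x, tie lowest y): (-3, -1). Wrap until returning to start. Resulting hull: (-3, -1), (-1, -5), (3, -3), (5, 3), (5, 5), (4, 5).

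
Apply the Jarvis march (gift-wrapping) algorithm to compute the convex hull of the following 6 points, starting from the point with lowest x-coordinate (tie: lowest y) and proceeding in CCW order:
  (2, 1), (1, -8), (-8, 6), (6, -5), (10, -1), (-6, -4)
Hull (CCW) = [(-8, 6), (-6, -4), (1, -8), (6, -5), (10, -1)]

Jarvis march: at each step, from the current hull vertex p, select the next vertex q as the point such that every other point lies strictly to the left of (or on) the directed line p → q. (Equivalently: for every other point r, the cross product (q − p) × (r − p) ≥ 0.)
Starting point (lowest x, tie lowest y): (-8, 6). Wrap until returning to start. Resulting hull: (-8, 6), (-6, -4), (1, -8), (6, -5), (10, -1).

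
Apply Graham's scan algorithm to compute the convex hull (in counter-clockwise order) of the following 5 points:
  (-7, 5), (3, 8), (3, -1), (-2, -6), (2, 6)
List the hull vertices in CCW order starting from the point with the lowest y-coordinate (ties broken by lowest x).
Hull (CCW) = [(-2, -6), (3, -1), (3, 8), (-7, 5)]

Graham scan procedure:
  1. Find the pivot p₀ = point with lowest y (tie → lowest x): (-2, -6).
  2. Sort the remaining points by polar angle around p₀.
  3. Walk through sorted points, maintaining a stack; pop the top while the last three entries make a non-left turn (cross product ≤ 0).
  4. Final stack is the convex hull in CCW order: (-2, -6), (3, -1), (3, 8), (-7, 5).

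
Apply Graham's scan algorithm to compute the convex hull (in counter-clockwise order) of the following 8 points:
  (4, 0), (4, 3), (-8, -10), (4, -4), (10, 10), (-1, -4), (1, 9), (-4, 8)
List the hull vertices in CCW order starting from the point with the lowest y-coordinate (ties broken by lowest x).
Hull (CCW) = [(-8, -10), (4, -4), (10, 10), (1, 9), (-4, 8)]

Graham scan procedure:
  1. Find the pivot p₀ = point with lowest y (tie → lowest x): (-8, -10).
  2. Sort the remaining points by polar angle around p₀.
  3. Walk through sorted points, maintaining a stack; pop the top while the last three entries make a non-left turn (cross product ≤ 0).
  4. Final stack is the convex hull in CCW order: (-8, -10), (4, -4), (10, 10), (1, 9), (-4, 8).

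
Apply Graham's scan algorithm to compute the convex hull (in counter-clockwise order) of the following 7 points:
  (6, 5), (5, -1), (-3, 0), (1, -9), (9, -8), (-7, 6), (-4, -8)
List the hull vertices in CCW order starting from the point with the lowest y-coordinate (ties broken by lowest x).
Hull (CCW) = [(1, -9), (9, -8), (6, 5), (-7, 6), (-4, -8)]

Graham scan procedure:
  1. Find the pivot p₀ = point with lowest y (tie → lowest x): (1, -9).
  2. Sort the remaining points by polar angle around p₀.
  3. Walk through sorted points, maintaining a stack; pop the top while the last three entries make a non-left turn (cross product ≤ 0).
  4. Final stack is the convex hull in CCW order: (1, -9), (9, -8), (6, 5), (-7, 6), (-4, -8).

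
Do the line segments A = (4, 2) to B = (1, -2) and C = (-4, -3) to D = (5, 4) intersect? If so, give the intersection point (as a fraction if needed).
No (intersection of containing lines falls outside at least one segment)

Parametrize and solve: t = -11/15, s = 17/15. At least one of these is outside [0, 1], so the segments do not intersect.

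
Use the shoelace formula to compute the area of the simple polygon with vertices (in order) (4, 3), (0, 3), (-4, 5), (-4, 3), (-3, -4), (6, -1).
Area = 53

Shoelace formula: Area = (1/2) |Σ_i (x_i · y_{i+1} − x_{i+1} · y_i)| (indices mod n). Compute each cross term:
  (4)(3) − (0)(3) = 12
  (0)(5) − (-4)(3) = 12
  (-4)(3) − (-4)(5) = 8
  (-4)(-4) − (-3)(3) = 25
  (-3)(-1) − (6)(-4) = 27
  (6)(3) − (4)(-1) = 22
Sum = 106, so (signed) Area = 106/2 = 53, |Area| = 53.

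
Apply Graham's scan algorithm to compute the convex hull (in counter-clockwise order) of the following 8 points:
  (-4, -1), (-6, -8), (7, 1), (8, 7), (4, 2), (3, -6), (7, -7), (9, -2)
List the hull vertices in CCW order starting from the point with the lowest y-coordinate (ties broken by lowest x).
Hull (CCW) = [(-6, -8), (7, -7), (9, -2), (8, 7), (-4, -1)]

Graham scan procedure:
  1. Find the pivot p₀ = point with lowest y (tie → lowest x): (-6, -8).
  2. Sort the remaining points by polar angle around p₀.
  3. Walk through sorted points, maintaining a stack; pop the top while the last three entries make a non-left turn (cross product ≤ 0).
  4. Final stack is the convex hull in CCW order: (-6, -8), (7, -7), (9, -2), (8, 7), (-4, -1).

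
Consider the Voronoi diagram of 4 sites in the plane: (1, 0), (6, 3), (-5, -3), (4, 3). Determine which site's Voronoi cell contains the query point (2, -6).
Nearest site = (1, 0)

The Voronoi cell of site s contains exactly those query points closer to s than to any other site. Compute squared distances from q = (2, -6) to each site:
  (1 − 2)² + (0 − -6)² = 37
  (-5 − 2)² + (-3 − -6)² = 58
  (4 − 2)² + (3 − -6)² = 85
  (6 − 2)² + (3 − -6)² = 97
Minimum is attained by (1, 0), so q lies in its Voronoi cell.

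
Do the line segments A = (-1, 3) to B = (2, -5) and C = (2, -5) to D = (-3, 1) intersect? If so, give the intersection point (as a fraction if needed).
Yes; intersection at (2, -5) (t = 1 on AB, s = 0 on CD)

Parametrize AB as A + t(B − A) = (-1 + 3 t, 3 + -8 t) and CD as C + s(D − C) = (2 + -5 s, -5 + 6 s). Solve the linear system for (t, s). Determinant = 22 ≠ 0, so a unique intersection of the containing lines exists. Solution: t = 1, s = 0 — both in [0, 1], so the segments cross. Intersection point: (2, -5).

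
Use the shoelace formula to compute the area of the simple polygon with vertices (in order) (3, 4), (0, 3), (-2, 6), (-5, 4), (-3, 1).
Area = 29/2

Shoelace formula: Area = (1/2) |Σ_i (x_i · y_{i+1} − x_{i+1} · y_i)| (indices mod n). Compute each cross term:
  (3)(3) − (0)(4) = 9
  (0)(6) − (-2)(3) = 6
  (-2)(4) − (-5)(6) = 22
  (-5)(1) − (-3)(4) = 7
  (-3)(4) − (3)(1) = -15
Sum = 29, so (signed) Area = 29/2 = 29/2, |Area| = 29/2.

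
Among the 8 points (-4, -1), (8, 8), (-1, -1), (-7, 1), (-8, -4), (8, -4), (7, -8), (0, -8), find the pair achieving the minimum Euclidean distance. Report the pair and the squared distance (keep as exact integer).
Pair = ((-4, -1), (-1, -1)); squared distance = 9

Compute all C(8, 2) = 28 pairwise squared distances (x_i − x_j)² + (y_i − y_j)². The minimum is 9, attained by the pair ((-4, -1), (-1, -1)).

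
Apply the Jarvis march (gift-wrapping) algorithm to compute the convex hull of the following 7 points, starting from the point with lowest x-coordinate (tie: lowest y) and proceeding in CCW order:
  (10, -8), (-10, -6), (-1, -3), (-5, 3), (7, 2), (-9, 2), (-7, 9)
Hull (CCW) = [(-10, -6), (10, -8), (7, 2), (-7, 9), (-9, 2)]

Jarvis march: at each step, from the current hull vertex p, select the next vertex q as the point such that every other point lies strictly to the left of (or on) the directed line p → q. (Equivalently: for every other point r, the cross product (q − p) × (r − p) ≥ 0.)
Starting point (lowest x, tie lowest y): (-10, -6). Wrap until returning to start. Resulting hull: (-10, -6), (10, -8), (7, 2), (-7, 9), (-9, 2).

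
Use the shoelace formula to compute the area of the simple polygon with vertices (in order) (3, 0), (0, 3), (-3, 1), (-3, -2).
Area = 33/2

Shoelace formula: Area = (1/2) |Σ_i (x_i · y_{i+1} − x_{i+1} · y_i)| (indices mod n). Compute each cross term:
  (3)(3) − (0)(0) = 9
  (0)(1) − (-3)(3) = 9
  (-3)(-2) − (-3)(1) = 9
  (-3)(0) − (3)(-2) = 6
Sum = 33, so (signed) Area = 33/2 = 33/2, |Area| = 33/2.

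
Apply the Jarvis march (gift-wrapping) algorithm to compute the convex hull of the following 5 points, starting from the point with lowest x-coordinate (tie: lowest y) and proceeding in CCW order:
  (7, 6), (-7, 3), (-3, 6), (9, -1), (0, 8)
Hull (CCW) = [(-7, 3), (9, -1), (7, 6), (0, 8), (-3, 6)]

Jarvis march: at each step, from the current hull vertex p, select the next vertex q as the point such that every other point lies strictly to the left of (or on) the directed line p → q. (Equivalently: for every other point r, the cross product (q − p) × (r − p) ≥ 0.)
Starting point (lowest x, tie lowest y): (-7, 3). Wrap until returning to start. Resulting hull: (-7, 3), (9, -1), (7, 6), (0, 8), (-3, 6).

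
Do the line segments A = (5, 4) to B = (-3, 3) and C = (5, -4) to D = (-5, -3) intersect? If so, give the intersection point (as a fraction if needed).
No (intersection of containing lines falls outside at least one segment)

Parametrize and solve: t = 40/9, s = 32/9. At least one of these is outside [0, 1], so the segments do not intersect.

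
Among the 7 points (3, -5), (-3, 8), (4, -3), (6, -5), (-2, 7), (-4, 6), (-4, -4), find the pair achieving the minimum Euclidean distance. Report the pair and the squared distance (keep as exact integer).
Pair = ((-3, 8), (-2, 7)); squared distance = 2

Compute all C(7, 2) = 21 pairwise squared distances (x_i − x_j)² + (y_i − y_j)². The minimum is 2, attained by the pair ((-3, 8), (-2, 7)).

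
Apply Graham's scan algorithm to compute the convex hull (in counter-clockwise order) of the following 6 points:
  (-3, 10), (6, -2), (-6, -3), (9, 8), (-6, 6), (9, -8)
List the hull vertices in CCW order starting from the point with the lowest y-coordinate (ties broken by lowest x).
Hull (CCW) = [(9, -8), (9, 8), (-3, 10), (-6, 6), (-6, -3)]

Graham scan procedure:
  1. Find the pivot p₀ = point with lowest y (tie → lowest x): (9, -8).
  2. Sort the remaining points by polar angle around p₀.
  3. Walk through sorted points, maintaining a stack; pop the top while the last three entries make a non-left turn (cross product ≤ 0).
  4. Final stack is the convex hull in CCW order: (9, -8), (9, 8), (-3, 10), (-6, 6), (-6, -3).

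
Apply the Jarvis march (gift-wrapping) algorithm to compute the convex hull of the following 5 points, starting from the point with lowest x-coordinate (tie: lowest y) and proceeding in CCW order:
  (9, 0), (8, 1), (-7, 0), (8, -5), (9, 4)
Hull (CCW) = [(-7, 0), (8, -5), (9, 0), (9, 4)]

Jarvis march: at each step, from the current hull vertex p, select the next vertex q as the point such that every other point lies strictly to the left of (or on) the directed line p → q. (Equivalently: for every other point r, the cross product (q − p) × (r − p) ≥ 0.)
Starting point (lowest x, tie lowest y): (-7, 0). Wrap until returning to start. Resulting hull: (-7, 0), (8, -5), (9, 0), (9, 4).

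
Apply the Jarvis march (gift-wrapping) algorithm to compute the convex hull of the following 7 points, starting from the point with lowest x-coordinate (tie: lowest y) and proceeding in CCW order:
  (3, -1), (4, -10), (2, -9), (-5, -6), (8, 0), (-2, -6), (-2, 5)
Hull (CCW) = [(-5, -6), (4, -10), (8, 0), (-2, 5)]

Jarvis march: at each step, from the current hull vertex p, select the next vertex q as the point such that every other point lies strictly to the left of (or on) the directed line p → q. (Equivalently: for every other point r, the cross product (q − p) × (r − p) ≥ 0.)
Starting point (lowest x, tie lowest y): (-5, -6). Wrap until returning to start. Resulting hull: (-5, -6), (4, -10), (8, 0), (-2, 5).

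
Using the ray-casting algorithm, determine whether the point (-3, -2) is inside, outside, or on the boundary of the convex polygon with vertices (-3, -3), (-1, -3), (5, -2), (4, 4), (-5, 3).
The point (-3, -2) lies strictly inside the polygon

Cast a horizontal ray to the right from the query point and count how many polygon edges it crosses (each edge strictly once or zero times, handled with the usual half-open convention). 
Parity of crossings → odd ⇒ inside.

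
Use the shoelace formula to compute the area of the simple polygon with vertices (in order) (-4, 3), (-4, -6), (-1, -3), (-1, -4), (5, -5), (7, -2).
Area = 53

Shoelace formula: Area = (1/2) |Σ_i (x_i · y_{i+1} − x_{i+1} · y_i)| (indices mod n). Compute each cross term:
  (-4)(-6) − (-4)(3) = 36
  (-4)(-3) − (-1)(-6) = 6
  (-1)(-4) − (-1)(-3) = 1
  (-1)(-5) − (5)(-4) = 25
  (5)(-2) − (7)(-5) = 25
  (7)(3) − (-4)(-2) = 13
Sum = 106, so (signed) Area = 106/2 = 53, |Area| = 53.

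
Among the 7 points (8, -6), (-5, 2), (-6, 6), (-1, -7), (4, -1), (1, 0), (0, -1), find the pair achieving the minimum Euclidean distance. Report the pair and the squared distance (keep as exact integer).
Pair = ((1, 0), (0, -1)); squared distance = 2

Compute all C(7, 2) = 21 pairwise squared distances (x_i − x_j)² + (y_i − y_j)². The minimum is 2, attained by the pair ((1, 0), (0, -1)).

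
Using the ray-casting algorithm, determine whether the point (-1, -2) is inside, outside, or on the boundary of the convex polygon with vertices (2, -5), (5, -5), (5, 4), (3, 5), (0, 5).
The point (-1, -2) lies strictly outside the polygon

Cast a horizontal ray to the right from the query point and count how many polygon edges it crosses (each edge strictly once or zero times, handled with the usual half-open convention). 
Parity of crossings → even ⇒ outside.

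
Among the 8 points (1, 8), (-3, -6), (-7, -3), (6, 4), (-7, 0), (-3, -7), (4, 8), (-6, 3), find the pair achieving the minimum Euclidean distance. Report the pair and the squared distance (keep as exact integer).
Pair = ((-3, -6), (-3, -7)); squared distance = 1

Compute all C(8, 2) = 28 pairwise squared distances (x_i − x_j)² + (y_i − y_j)². The minimum is 1, attained by the pair ((-3, -6), (-3, -7)).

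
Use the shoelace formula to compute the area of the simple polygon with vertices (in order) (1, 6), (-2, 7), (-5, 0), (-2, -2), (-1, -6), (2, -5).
Area = 54

Shoelace formula: Area = (1/2) |Σ_i (x_i · y_{i+1} − x_{i+1} · y_i)| (indices mod n). Compute each cross term:
  (1)(7) − (-2)(6) = 19
  (-2)(0) − (-5)(7) = 35
  (-5)(-2) − (-2)(0) = 10
  (-2)(-6) − (-1)(-2) = 10
  (-1)(-5) − (2)(-6) = 17
  (2)(6) − (1)(-5) = 17
Sum = 108, so (signed) Area = 108/2 = 54, |Area| = 54.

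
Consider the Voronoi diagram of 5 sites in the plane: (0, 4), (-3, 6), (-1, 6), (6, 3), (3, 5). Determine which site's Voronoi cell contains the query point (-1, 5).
Nearest site = (-1, 6)

The Voronoi cell of site s contains exactly those query points closer to s than to any other site. Compute squared distances from q = (-1, 5) to each site:
  (-1 − -1)² + (6 − 5)² = 1
  (0 − -1)² + (4 − 5)² = 2
  (-3 − -1)² + (6 − 5)² = 5
  (3 − -1)² + (5 − 5)² = 16
  (6 − -1)² + (3 − 5)² = 53
Minimum is attained by (-1, 6), so q lies in its Voronoi cell.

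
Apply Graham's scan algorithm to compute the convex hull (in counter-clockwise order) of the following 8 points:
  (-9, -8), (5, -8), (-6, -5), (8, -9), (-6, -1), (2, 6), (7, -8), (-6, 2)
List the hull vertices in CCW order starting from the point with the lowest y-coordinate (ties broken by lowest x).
Hull (CCW) = [(8, -9), (2, 6), (-6, 2), (-9, -8)]

Graham scan procedure:
  1. Find the pivot p₀ = point with lowest y (tie → lowest x): (8, -9).
  2. Sort the remaining points by polar angle around p₀.
  3. Walk through sorted points, maintaining a stack; pop the top while the last three entries make a non-left turn (cross product ≤ 0).
  4. Final stack is the convex hull in CCW order: (8, -9), (2, 6), (-6, 2), (-9, -8).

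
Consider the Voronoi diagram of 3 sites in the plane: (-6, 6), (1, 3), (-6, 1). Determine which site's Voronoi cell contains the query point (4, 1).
Nearest site = (1, 3)

The Voronoi cell of site s contains exactly those query points closer to s than to any other site. Compute squared distances from q = (4, 1) to each site:
  (1 − 4)² + (3 − 1)² = 13
  (-6 − 4)² + (1 − 1)² = 100
  (-6 − 4)² + (6 − 1)² = 125
Minimum is attained by (1, 3), so q lies in its Voronoi cell.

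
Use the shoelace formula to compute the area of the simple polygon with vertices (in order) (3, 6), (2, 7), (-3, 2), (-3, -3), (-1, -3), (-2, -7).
Area = 65/2

Shoelace formula: Area = (1/2) |Σ_i (x_i · y_{i+1} − x_{i+1} · y_i)| (indices mod n). Compute each cross term:
  (3)(7) − (2)(6) = 9
  (2)(2) − (-3)(7) = 25
  (-3)(-3) − (-3)(2) = 15
  (-3)(-3) − (-1)(-3) = 6
  (-1)(-7) − (-2)(-3) = 1
  (-2)(6) − (3)(-7) = 9
Sum = 65, so (signed) Area = 65/2 = 65/2, |Area| = 65/2.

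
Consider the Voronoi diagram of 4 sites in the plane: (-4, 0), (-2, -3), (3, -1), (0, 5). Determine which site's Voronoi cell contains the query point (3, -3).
Nearest site = (3, -1)

The Voronoi cell of site s contains exactly those query points closer to s than to any other site. Compute squared distances from q = (3, -3) to each site:
  (3 − 3)² + (-1 − -3)² = 4
  (-2 − 3)² + (-3 − -3)² = 25
  (-4 − 3)² + (0 − -3)² = 58
  (0 − 3)² + (5 − -3)² = 73
Minimum is attained by (3, -1), so q lies in its Voronoi cell.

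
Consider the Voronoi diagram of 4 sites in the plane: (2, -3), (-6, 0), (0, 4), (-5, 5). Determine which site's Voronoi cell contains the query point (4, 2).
Nearest site = (0, 4)

The Voronoi cell of site s contains exactly those query points closer to s than to any other site. Compute squared distances from q = (4, 2) to each site:
  (0 − 4)² + (4 − 2)² = 20
  (2 − 4)² + (-3 − 2)² = 29
  (-5 − 4)² + (5 − 2)² = 90
  (-6 − 4)² + (0 − 2)² = 104
Minimum is attained by (0, 4), so q lies in its Voronoi cell.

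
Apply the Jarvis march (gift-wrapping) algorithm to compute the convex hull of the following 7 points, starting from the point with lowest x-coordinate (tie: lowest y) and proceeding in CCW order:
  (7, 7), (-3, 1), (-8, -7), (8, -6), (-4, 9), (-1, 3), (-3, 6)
Hull (CCW) = [(-8, -7), (8, -6), (7, 7), (-4, 9)]

Jarvis march: at each step, from the current hull vertex p, select the next vertex q as the point such that every other point lies strictly to the left of (or on) the directed line p → q. (Equivalently: for every other point r, the cross product (q − p) × (r − p) ≥ 0.)
Starting point (lowest x, tie lowest y): (-8, -7). Wrap until returning to start. Resulting hull: (-8, -7), (8, -6), (7, 7), (-4, 9).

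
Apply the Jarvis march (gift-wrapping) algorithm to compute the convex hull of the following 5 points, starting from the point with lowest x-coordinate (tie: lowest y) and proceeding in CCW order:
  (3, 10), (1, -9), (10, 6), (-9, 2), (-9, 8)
Hull (CCW) = [(-9, 2), (1, -9), (10, 6), (3, 10), (-9, 8)]

Jarvis march: at each step, from the current hull vertex p, select the next vertex q as the point such that every other point lies strictly to the left of (or on) the directed line p → q. (Equivalently: for every other point r, the cross product (q − p) × (r − p) ≥ 0.)
Starting point (lowest x, tie lowest y): (-9, 2). Wrap until returning to start. Resulting hull: (-9, 2), (1, -9), (10, 6), (3, 10), (-9, 8).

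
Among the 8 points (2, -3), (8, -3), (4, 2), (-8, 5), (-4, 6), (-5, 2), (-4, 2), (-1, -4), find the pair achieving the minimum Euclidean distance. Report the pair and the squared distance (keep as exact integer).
Pair = ((-5, 2), (-4, 2)); squared distance = 1

Compute all C(8, 2) = 28 pairwise squared distances (x_i − x_j)² + (y_i − y_j)². The minimum is 1, attained by the pair ((-5, 2), (-4, 2)).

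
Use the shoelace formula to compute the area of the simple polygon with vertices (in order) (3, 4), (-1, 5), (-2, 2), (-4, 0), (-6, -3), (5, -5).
Area = 127/2

Shoelace formula: Area = (1/2) |Σ_i (x_i · y_{i+1} − x_{i+1} · y_i)| (indices mod n). Compute each cross term:
  (3)(5) − (-1)(4) = 19
  (-1)(2) − (-2)(5) = 8
  (-2)(0) − (-4)(2) = 8
  (-4)(-3) − (-6)(0) = 12
  (-6)(-5) − (5)(-3) = 45
  (5)(4) − (3)(-5) = 35
Sum = 127, so (signed) Area = 127/2 = 127/2, |Area| = 127/2.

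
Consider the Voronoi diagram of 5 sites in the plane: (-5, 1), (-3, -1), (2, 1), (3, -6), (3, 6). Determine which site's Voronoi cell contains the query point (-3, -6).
Nearest site = (-3, -1)

The Voronoi cell of site s contains exactly those query points closer to s than to any other site. Compute squared distances from q = (-3, -6) to each site:
  (-3 − -3)² + (-1 − -6)² = 25
  (3 − -3)² + (-6 − -6)² = 36
  (-5 − -3)² + (1 − -6)² = 53
  (2 − -3)² + (1 − -6)² = 74
  (3 − -3)² + (6 − -6)² = 180
Minimum is attained by (-3, -1), so q lies in its Voronoi cell.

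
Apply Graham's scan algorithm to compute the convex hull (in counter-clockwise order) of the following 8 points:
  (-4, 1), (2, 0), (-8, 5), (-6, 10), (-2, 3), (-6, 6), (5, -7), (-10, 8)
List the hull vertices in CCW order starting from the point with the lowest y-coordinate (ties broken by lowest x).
Hull (CCW) = [(5, -7), (2, 0), (-6, 10), (-10, 8), (-8, 5), (-4, 1)]

Graham scan procedure:
  1. Find the pivot p₀ = point with lowest y (tie → lowest x): (5, -7).
  2. Sort the remaining points by polar angle around p₀.
  3. Walk through sorted points, maintaining a stack; pop the top while the last three entries make a non-left turn (cross product ≤ 0).
  4. Final stack is the convex hull in CCW order: (5, -7), (2, 0), (-6, 10), (-10, 8), (-8, 5), (-4, 1).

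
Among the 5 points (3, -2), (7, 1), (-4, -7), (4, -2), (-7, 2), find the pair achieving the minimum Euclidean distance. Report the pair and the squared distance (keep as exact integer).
Pair = ((3, -2), (4, -2)); squared distance = 1

Compute all C(5, 2) = 10 pairwise squared distances (x_i − x_j)² + (y_i − y_j)². The minimum is 1, attained by the pair ((3, -2), (4, -2)).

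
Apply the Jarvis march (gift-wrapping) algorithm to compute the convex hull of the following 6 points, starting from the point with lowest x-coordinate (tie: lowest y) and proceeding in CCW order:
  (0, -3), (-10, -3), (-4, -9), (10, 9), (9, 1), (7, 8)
Hull (CCW) = [(-10, -3), (-4, -9), (9, 1), (10, 9), (7, 8)]

Jarvis march: at each step, from the current hull vertex p, select the next vertex q as the point such that every other point lies strictly to the left of (or on) the directed line p → q. (Equivalently: for every other point r, the cross product (q − p) × (r − p) ≥ 0.)
Starting point (lowest x, tie lowest y): (-10, -3). Wrap until returning to start. Resulting hull: (-10, -3), (-4, -9), (9, 1), (10, 9), (7, 8).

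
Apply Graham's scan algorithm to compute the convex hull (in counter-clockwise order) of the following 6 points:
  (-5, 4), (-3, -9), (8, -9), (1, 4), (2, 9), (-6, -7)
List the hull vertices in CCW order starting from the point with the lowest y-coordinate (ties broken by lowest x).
Hull (CCW) = [(-3, -9), (8, -9), (2, 9), (-5, 4), (-6, -7)]

Graham scan procedure:
  1. Find the pivot p₀ = point with lowest y (tie → lowest x): (-3, -9).
  2. Sort the remaining points by polar angle around p₀.
  3. Walk through sorted points, maintaining a stack; pop the top while the last three entries make a non-left turn (cross product ≤ 0).
  4. Final stack is the convex hull in CCW order: (-3, -9), (8, -9), (2, 9), (-5, 4), (-6, -7).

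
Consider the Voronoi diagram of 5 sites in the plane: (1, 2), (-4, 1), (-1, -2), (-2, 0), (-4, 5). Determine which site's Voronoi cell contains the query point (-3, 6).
Nearest site = (-4, 5)

The Voronoi cell of site s contains exactly those query points closer to s than to any other site. Compute squared distances from q = (-3, 6) to each site:
  (-4 − -3)² + (5 − 6)² = 2
  (-4 − -3)² + (1 − 6)² = 26
  (1 − -3)² + (2 − 6)² = 32
  (-2 − -3)² + (0 − 6)² = 37
  (-1 − -3)² + (-2 − 6)² = 68
Minimum is attained by (-4, 5), so q lies in its Voronoi cell.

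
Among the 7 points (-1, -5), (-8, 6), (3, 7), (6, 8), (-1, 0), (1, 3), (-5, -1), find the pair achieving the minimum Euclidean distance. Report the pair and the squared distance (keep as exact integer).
Pair = ((3, 7), (6, 8)); squared distance = 10

Compute all C(7, 2) = 21 pairwise squared distances (x_i − x_j)² + (y_i − y_j)². The minimum is 10, attained by the pair ((3, 7), (6, 8)).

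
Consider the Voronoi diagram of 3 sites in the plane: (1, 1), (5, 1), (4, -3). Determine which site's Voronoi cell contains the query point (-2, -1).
Nearest site = (1, 1)

The Voronoi cell of site s contains exactly those query points closer to s than to any other site. Compute squared distances from q = (-2, -1) to each site:
  (1 − -2)² + (1 − -1)² = 13
  (4 − -2)² + (-3 − -1)² = 40
  (5 − -2)² + (1 − -1)² = 53
Minimum is attained by (1, 1), so q lies in its Voronoi cell.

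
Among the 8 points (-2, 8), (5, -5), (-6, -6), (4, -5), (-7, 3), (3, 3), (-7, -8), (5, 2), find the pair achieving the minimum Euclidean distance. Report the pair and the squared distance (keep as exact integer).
Pair = ((5, -5), (4, -5)); squared distance = 1

Compute all C(8, 2) = 28 pairwise squared distances (x_i − x_j)² + (y_i − y_j)². The minimum is 1, attained by the pair ((5, -5), (4, -5)).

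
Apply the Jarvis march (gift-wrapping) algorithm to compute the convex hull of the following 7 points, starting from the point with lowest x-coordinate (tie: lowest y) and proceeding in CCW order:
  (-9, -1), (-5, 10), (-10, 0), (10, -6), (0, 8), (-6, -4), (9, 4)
Hull (CCW) = [(-10, 0), (-6, -4), (10, -6), (9, 4), (0, 8), (-5, 10)]

Jarvis march: at each step, from the current hull vertex p, select the next vertex q as the point such that every other point lies strictly to the left of (or on) the directed line p → q. (Equivalently: for every other point r, the cross product (q − p) × (r − p) ≥ 0.)
Starting point (lowest x, tie lowest y): (-10, 0). Wrap until returning to start. Resulting hull: (-10, 0), (-6, -4), (10, -6), (9, 4), (0, 8), (-5, 10).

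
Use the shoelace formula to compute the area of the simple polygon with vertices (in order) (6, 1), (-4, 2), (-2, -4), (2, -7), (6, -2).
Area = 57

Shoelace formula: Area = (1/2) |Σ_i (x_i · y_{i+1} − x_{i+1} · y_i)| (indices mod n). Compute each cross term:
  (6)(2) − (-4)(1) = 16
  (-4)(-4) − (-2)(2) = 20
  (-2)(-7) − (2)(-4) = 22
  (2)(-2) − (6)(-7) = 38
  (6)(1) − (6)(-2) = 18
Sum = 114, so (signed) Area = 114/2 = 57, |Area| = 57.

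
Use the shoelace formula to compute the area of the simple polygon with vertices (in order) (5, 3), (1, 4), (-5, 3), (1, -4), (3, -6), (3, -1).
Area = 46

Shoelace formula: Area = (1/2) |Σ_i (x_i · y_{i+1} − x_{i+1} · y_i)| (indices mod n). Compute each cross term:
  (5)(4) − (1)(3) = 17
  (1)(3) − (-5)(4) = 23
  (-5)(-4) − (1)(3) = 17
  (1)(-6) − (3)(-4) = 6
  (3)(-1) − (3)(-6) = 15
  (3)(3) − (5)(-1) = 14
Sum = 92, so (signed) Area = 92/2 = 46, |Area| = 46.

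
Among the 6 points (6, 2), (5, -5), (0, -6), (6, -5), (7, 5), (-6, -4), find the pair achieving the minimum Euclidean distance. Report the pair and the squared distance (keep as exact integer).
Pair = ((5, -5), (6, -5)); squared distance = 1

Compute all C(6, 2) = 15 pairwise squared distances (x_i − x_j)² + (y_i − y_j)². The minimum is 1, attained by the pair ((5, -5), (6, -5)).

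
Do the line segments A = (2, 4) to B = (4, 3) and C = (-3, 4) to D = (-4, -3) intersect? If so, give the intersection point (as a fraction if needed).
No (intersection of containing lines falls outside at least one segment)

Parametrize and solve: t = -7/3, s = -1/3. At least one of these is outside [0, 1], so the segments do not intersect.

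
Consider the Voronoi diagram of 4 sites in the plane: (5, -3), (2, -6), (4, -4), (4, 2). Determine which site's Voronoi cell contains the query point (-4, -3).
Nearest site = (2, -6)

The Voronoi cell of site s contains exactly those query points closer to s than to any other site. Compute squared distances from q = (-4, -3) to each site:
  (2 − -4)² + (-6 − -3)² = 45
  (4 − -4)² + (-4 − -3)² = 65
  (5 − -4)² + (-3 − -3)² = 81
  (4 − -4)² + (2 − -3)² = 89
Minimum is attained by (2, -6), so q lies in its Voronoi cell.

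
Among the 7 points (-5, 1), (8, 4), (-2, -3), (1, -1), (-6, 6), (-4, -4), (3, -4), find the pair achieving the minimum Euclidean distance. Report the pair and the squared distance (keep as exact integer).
Pair = ((-2, -3), (-4, -4)); squared distance = 5

Compute all C(7, 2) = 21 pairwise squared distances (x_i − x_j)² + (y_i − y_j)². The minimum is 5, attained by the pair ((-2, -3), (-4, -4)).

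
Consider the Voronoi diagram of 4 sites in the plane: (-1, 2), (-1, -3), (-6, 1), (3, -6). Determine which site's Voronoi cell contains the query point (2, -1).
Nearest site = (-1, -3)

The Voronoi cell of site s contains exactly those query points closer to s than to any other site. Compute squared distances from q = (2, -1) to each site:
  (-1 − 2)² + (-3 − -1)² = 13
  (-1 − 2)² + (2 − -1)² = 18
  (3 − 2)² + (-6 − -1)² = 26
  (-6 − 2)² + (1 − -1)² = 68
Minimum is attained by (-1, -3), so q lies in its Voronoi cell.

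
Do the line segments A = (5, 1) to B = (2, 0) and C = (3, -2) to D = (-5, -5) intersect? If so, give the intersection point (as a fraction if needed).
No (intersection of containing lines falls outside at least one segment)

Parametrize and solve: t = -18, s = -7. At least one of these is outside [0, 1], so the segments do not intersect.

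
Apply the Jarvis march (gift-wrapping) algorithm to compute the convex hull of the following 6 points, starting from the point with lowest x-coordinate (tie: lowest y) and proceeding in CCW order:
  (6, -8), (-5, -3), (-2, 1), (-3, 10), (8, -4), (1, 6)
Hull (CCW) = [(-5, -3), (6, -8), (8, -4), (1, 6), (-3, 10)]

Jarvis march: at each step, from the current hull vertex p, select the next vertex q as the point such that every other point lies strictly to the left of (or on) the directed line p → q. (Equivalently: for every other point r, the cross product (q − p) × (r − p) ≥ 0.)
Starting point (lowest x, tie lowest y): (-5, -3). Wrap until returning to start. Resulting hull: (-5, -3), (6, -8), (8, -4), (1, 6), (-3, 10).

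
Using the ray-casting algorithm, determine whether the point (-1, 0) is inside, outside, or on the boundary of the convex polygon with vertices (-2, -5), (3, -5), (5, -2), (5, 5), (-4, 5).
The point (-1, 0) lies strictly inside the polygon

Cast a horizontal ray to the right from the query point and count how many polygon edges it crosses (each edge strictly once or zero times, handled with the usual half-open convention). 
Parity of crossings → odd ⇒ inside.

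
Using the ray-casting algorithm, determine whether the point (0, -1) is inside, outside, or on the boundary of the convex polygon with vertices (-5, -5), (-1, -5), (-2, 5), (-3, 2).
The point (0, -1) lies strictly outside the polygon

Cast a horizontal ray to the right from the query point and count how many polygon edges it crosses (each edge strictly once or zero times, handled with the usual half-open convention). 
Parity of crossings → even ⇒ outside.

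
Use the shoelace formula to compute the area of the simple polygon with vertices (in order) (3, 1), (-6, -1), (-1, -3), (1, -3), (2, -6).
Area = 23

Shoelace formula: Area = (1/2) |Σ_i (x_i · y_{i+1} − x_{i+1} · y_i)| (indices mod n). Compute each cross term:
  (3)(-1) − (-6)(1) = 3
  (-6)(-3) − (-1)(-1) = 17
  (-1)(-3) − (1)(-3) = 6
  (1)(-6) − (2)(-3) = 0
  (2)(1) − (3)(-6) = 20
Sum = 46, so (signed) Area = 46/2 = 23, |Area| = 23.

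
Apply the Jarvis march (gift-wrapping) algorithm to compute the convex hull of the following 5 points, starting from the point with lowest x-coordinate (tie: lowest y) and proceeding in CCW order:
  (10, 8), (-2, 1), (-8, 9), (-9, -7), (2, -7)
Hull (CCW) = [(-9, -7), (2, -7), (10, 8), (-8, 9)]

Jarvis march: at each step, from the current hull vertex p, select the next vertex q as the point such that every other point lies strictly to the left of (or on) the directed line p → q. (Equivalently: for every other point r, the cross product (q − p) × (r − p) ≥ 0.)
Starting point (lowest x, tie lowest y): (-9, -7). Wrap until returning to start. Resulting hull: (-9, -7), (2, -7), (10, 8), (-8, 9).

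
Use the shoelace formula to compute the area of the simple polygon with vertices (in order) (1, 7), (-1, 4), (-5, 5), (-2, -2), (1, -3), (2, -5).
Area = 37

Shoelace formula: Area = (1/2) |Σ_i (x_i · y_{i+1} − x_{i+1} · y_i)| (indices mod n). Compute each cross term:
  (1)(4) − (-1)(7) = 11
  (-1)(5) − (-5)(4) = 15
  (-5)(-2) − (-2)(5) = 20
  (-2)(-3) − (1)(-2) = 8
  (1)(-5) − (2)(-3) = 1
  (2)(7) − (1)(-5) = 19
Sum = 74, so (signed) Area = 74/2 = 37, |Area| = 37.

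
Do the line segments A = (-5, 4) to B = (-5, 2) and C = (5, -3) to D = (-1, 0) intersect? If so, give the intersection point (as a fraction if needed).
No (intersection of containing lines falls outside at least one segment)

Parametrize and solve: t = 1, s = 5/3. At least one of these is outside [0, 1], so the segments do not intersect.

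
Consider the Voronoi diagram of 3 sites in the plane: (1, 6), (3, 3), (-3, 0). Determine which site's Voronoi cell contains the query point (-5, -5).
Nearest site = (-3, 0)

The Voronoi cell of site s contains exactly those query points closer to s than to any other site. Compute squared distances from q = (-5, -5) to each site:
  (-3 − -5)² + (0 − -5)² = 29
  (3 − -5)² + (3 − -5)² = 128
  (1 − -5)² + (6 − -5)² = 157
Minimum is attained by (-3, 0), so q lies in its Voronoi cell.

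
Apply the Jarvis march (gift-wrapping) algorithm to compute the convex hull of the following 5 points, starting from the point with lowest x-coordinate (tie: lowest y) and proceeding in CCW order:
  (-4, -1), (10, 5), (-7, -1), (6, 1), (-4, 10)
Hull (CCW) = [(-7, -1), (-4, -1), (6, 1), (10, 5), (-4, 10)]

Jarvis march: at each step, from the current hull vertex p, select the next vertex q as the point such that every other point lies strictly to the left of (or on) the directed line p → q. (Equivalently: for every other point r, the cross product (q − p) × (r − p) ≥ 0.)
Starting point (lowest x, tie lowest y): (-7, -1). Wrap until returning to start. Resulting hull: (-7, -1), (-4, -1), (6, 1), (10, 5), (-4, 10).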